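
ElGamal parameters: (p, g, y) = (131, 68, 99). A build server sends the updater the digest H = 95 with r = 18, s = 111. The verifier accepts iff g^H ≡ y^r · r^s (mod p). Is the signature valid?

invalid

Left side g^H mod p:
Squares mod 131: 68^1≡68, 68^2≡39, 68^4≡80, 68^8≡112, 68^16≡99, 68^32≡107, 68^64≡52
95 = 64 + 16 + 8 + 4 + 2 + 1, so 68^95 ≡ 52·99·112·80·39·68 ≡ 51 (mod 131)
Right side y^r · r^s mod p:
Squares mod 131: 99^1≡99, 99^2≡107, 99^4≡52, 99^8≡84, 99^16≡113
18 = 16 + 2, so 99^18 ≡ 113·107 ≡ 39 (mod 131)
Squares mod 131: 18^1≡18, 18^2≡62, 18^4≡45, 18^8≡60, 18^16≡63, 18^32≡39, 18^64≡80
111 = 64 + 32 + 8 + 4 + 2 + 1, so 18^111 ≡ 80·39·60·45·62·18 ≡ 47 (mod 131)
39·47 = 1833 ≡ 130 (mod 131)
51 ≠ 130, so verification fails.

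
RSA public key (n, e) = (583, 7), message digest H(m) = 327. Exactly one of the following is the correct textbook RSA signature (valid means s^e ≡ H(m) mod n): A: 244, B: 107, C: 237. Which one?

Candidate A: Squares mod 583: 244^1≡244, 244^2≡70, 244^4≡236; 7 = 4 + 2 + 1, so 244^7 ≡ 236·70·244 ≡ 18 (mod 583)
Candidate B: Squares mod 583: 107^1≡107, 107^2≡372, 107^4≡213; 7 = 4 + 2 + 1, so 107^7 ≡ 213·372·107 ≡ 266 (mod 583)
Candidate C: Squares mod 583: 237^1≡237, 237^2≡201, 237^4≡174; 7 = 4 + 2 + 1, so 237^7 ≡ 174·201·237 ≡ 327 (mod 583)
  → matches H(m) = 327

C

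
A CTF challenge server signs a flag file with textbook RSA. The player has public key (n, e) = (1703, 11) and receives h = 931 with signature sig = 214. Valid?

no

sig^11 mod 1703 = 1168
sig^11 mod 1703 = 1168, but h = 931.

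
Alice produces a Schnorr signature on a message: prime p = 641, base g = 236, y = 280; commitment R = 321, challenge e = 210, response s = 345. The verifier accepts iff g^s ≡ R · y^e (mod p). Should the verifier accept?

g^s mod p:
236^345 mod 641 = 513
R · y^e mod p:
280^210 mod 641 = 10
321·10 = 3210 ≡ 5 (mod 641)
513 ≠ 5; the check fails.

reject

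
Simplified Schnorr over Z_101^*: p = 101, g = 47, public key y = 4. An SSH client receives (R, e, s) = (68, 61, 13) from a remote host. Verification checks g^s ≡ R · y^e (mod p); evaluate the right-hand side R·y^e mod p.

4^2 = 16
4^4 ≡ 16^2 = 256 ≡ 54
4^8 ≡ 54^2 = 2916 ≡ 88
4^16 ≡ 88^2 = 7744 ≡ 68
4^32 ≡ 68^2 = 4624 ≡ 79
61 = 32 + 16 + 8 + 4 + 1, so 4^61 ≡ 79·68·88·54·4 ≡ 77 (mod 101)
R · y^e ≡ 68·77 = 5236 ≡ 85 (mod 101)

85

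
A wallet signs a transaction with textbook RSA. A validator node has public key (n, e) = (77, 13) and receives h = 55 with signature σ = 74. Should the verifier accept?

σ^13 mod 77 = 39
σ^13 mod 77 = 39, but h = 55.

reject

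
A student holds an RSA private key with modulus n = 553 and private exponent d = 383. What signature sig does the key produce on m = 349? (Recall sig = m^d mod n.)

489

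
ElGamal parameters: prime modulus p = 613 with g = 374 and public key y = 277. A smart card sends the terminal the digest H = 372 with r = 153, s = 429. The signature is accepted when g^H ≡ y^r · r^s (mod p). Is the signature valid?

Left side g^H mod p:
Squares mod 613: 374^1≡374, 374^2≡112, 374^4≡284, 374^8≡353, 374^16≡170, 374^32≡89, 374^64≡565, 374^128≡465, 374^256≡449
372 = 256 + 64 + 32 + 16 + 4, so 374^372 ≡ 449·565·89·170·284 ≡ 141 (mod 613)
Right side y^r · r^s mod p:
Squares mod 613: 277^1≡277, 277^2≡104, 277^4≡395, 277^8≡323, 277^16≡119, 277^32≡62, 277^64≡166, 277^128≡584
153 = 128 + 16 + 8 + 1, so 277^153 ≡ 584·119·323·277 ≡ 1 (mod 613)
Squares mod 613: 153^1≡153, 153^2≡115, 153^4≡352, 153^8≡78, 153^16≡567, 153^32≡277, 153^64≡104, 153^128≡395, 153^256≡323
429 = 256 + 128 + 32 + 8 + 4 + 1, so 153^429 ≡ 323·395·277·78·352·153 ≡ 100 (mod 613)
1·100 = 100 ≡ 100 (mod 613)
141 ≠ 100, so verification fails.

invalid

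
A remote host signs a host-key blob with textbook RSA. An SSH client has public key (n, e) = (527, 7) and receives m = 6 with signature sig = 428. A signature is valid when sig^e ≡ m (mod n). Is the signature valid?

invalid

Squares mod 527: sig^1≡428, sig^2≡315, sig^4≡149
7 = 4 + 2 + 1, so sig^7 ≡ 149·315·428 ≡ 521 (mod 527)
sig^7 mod 527 = 521, but m = 6.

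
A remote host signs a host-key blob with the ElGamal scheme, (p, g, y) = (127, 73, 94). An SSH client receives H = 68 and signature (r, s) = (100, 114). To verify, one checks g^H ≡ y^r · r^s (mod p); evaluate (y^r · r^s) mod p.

94^100 mod 127 = 117
100^114 mod 127 = 8
y^r · r^s ≡ 117·8 = 936 ≡ 47 (mod 127)

47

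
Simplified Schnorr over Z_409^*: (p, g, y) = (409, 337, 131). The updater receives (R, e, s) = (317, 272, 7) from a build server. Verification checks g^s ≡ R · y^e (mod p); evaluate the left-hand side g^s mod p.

60

337^2 = 113569 ≡ 276
337^4 ≡ 276^2 = 76176 ≡ 102
7 = 4 + 2 + 1, so 337^7 ≡ 102·276·337 ≡ 60 (mod 409)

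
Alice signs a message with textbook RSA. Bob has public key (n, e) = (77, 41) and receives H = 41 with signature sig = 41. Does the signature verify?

sig^2 ≡ 41^2 = 1681 ≡ 64
sig^4 ≡ 64^2 = 4096 ≡ 15
sig^8 ≡ 15^2 = 225 ≡ 71
sig^16 ≡ 71^2 = 5041 ≡ 36
sig^32 ≡ 36^2 = 1296 ≡ 64
41 = 32 + 8 + 1, so sig^41 ≡ 64·71·41 ≡ 41 (mod 77)
Since 41 equals the digest 41, verification succeeds.

verifies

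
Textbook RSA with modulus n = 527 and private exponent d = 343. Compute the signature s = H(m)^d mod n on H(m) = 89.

(H(m))^2 ≡ 89^2 = 7921 ≡ 16
(H(m))^4 ≡ 16^2 = 256
(H(m))^8 ≡ 256^2 = 65536 ≡ 188
(H(m))^16 ≡ 188^2 = 35344 ≡ 35
(H(m))^32 ≡ 35^2 = 1225 ≡ 171
(H(m))^64 ≡ 171^2 = 29241 ≡ 256
(H(m))^128 ≡ 256^2 = 65536 ≡ 188
(H(m))^256 ≡ 188^2 = 35344 ≡ 35
343 = 256 + 64 + 16 + 4 + 2 + 1, so (H(m))^343 ≡ 35·256·35·256·16·89 ≡ 370 (mod 527)

370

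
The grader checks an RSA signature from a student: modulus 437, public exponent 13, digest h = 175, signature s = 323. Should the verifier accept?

s^13 mod 437 = 323
323 ≠ 175, so verification fails.

reject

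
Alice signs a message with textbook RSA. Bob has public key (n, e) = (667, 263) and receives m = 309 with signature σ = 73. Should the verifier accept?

σ^2 ≡ 73^2 = 5329 ≡ 660
σ^4 ≡ 660^2 = 435600 ≡ 49
σ^8 ≡ 49^2 = 2401 ≡ 400
σ^16 ≡ 400^2 = 160000 ≡ 587
σ^32 ≡ 587^2 = 344569 ≡ 397
σ^64 ≡ 397^2 = 157609 ≡ 197
σ^128 ≡ 197^2 = 38809 ≡ 123
σ^256 ≡ 123^2 = 15129 ≡ 455
263 = 256 + 4 + 2 + 1, so σ^263 ≡ 455·49·660·73 ≡ 282 (mod 667)
σ^263 mod 667 = 282, but m = 309.

reject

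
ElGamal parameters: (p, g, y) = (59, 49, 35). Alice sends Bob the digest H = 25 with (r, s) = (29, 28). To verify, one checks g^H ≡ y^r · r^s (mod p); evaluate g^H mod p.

57

49^25 mod 59 = 57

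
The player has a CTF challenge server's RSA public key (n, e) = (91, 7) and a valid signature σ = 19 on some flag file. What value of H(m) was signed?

33

Squares mod 91: σ^1≡19, σ^2≡88, σ^4≡9
7 = 4 + 2 + 1, so σ^7 ≡ 9·88·19 ≡ 33 (mod 91)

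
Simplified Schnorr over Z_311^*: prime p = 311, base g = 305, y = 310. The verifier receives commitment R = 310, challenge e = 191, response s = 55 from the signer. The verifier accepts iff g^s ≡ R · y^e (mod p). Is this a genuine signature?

forged

g^s mod p:
305^2 = 93025 ≡ 36
305^4 ≡ 36^2 = 1296 ≡ 52
305^8 ≡ 52^2 = 2704 ≡ 216
305^16 ≡ 216^2 = 46656 ≡ 6
305^32 ≡ 6^2 = 36
55 = 32 + 16 + 4 + 2 + 1, so 305^55 ≡ 36·6·52·36·305 ≡ 310 (mod 311)
R · y^e mod p:
310^2 = 96100 ≡ 1
310^4 ≡ 1^2 = 1
310^8 ≡ 1^2 = 1
310^16 ≡ 1^2 = 1
310^32 ≡ 1^2 = 1
310^64 ≡ 1^2 = 1
310^128 ≡ 1^2 = 1
191 = 128 + 32 + 16 + 8 + 4 + 2 + 1, so 310^191 ≡ 1·1·1·1·1·1·310 ≡ 310 (mod 311)
310·310 = 96100 ≡ 1 (mod 311)
310 ≠ 1; the check fails.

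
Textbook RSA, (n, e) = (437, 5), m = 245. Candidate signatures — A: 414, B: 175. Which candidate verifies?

B

Candidate A: Squares mod 437: 414^1≡414, 414^2≡92, 414^4≡161; 5 = 4 + 1, so 414^5 ≡ 161·414 ≡ 230 (mod 437)
Candidate B: Squares mod 437: 175^1≡175, 175^2≡35, 175^4≡351; 5 = 4 + 1, so 175^5 ≡ 351·175 ≡ 245 (mod 437)
  → matches m = 245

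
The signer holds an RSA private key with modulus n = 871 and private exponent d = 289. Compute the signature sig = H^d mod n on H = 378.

313

Squares mod 871: H^1≡378, H^2≡40, H^4≡729, H^8≡131, H^16≡612, H^32≡14, H^64≡196, H^128≡92, H^256≡625
289 = 256 + 32 + 1, so H^289 ≡ 625·14·378 ≡ 313 (mod 871)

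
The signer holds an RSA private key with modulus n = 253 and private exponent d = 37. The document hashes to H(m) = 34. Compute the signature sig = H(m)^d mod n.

56

(H(m))^2 ≡ 34^2 = 1156 ≡ 144
(H(m))^4 ≡ 144^2 = 20736 ≡ 243
(H(m))^8 ≡ 243^2 = 59049 ≡ 100
(H(m))^16 ≡ 100^2 = 10000 ≡ 133
(H(m))^32 ≡ 133^2 = 17689 ≡ 232
37 = 32 + 4 + 1, so (H(m))^37 ≡ 232·243·34 ≡ 56 (mod 253)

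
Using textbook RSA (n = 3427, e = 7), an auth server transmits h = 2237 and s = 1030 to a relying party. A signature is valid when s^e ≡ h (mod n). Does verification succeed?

s^2 ≡ 1030^2 = 1060900 ≡ 1957
s^4 ≡ 1957^2 = 3829849 ≡ 1890
7 = 4 + 2 + 1, so s^7 ≡ 1890·1957·1030 ≡ 2237 (mod 3427)
Since 2237 equals the digest 2237, verification succeeds.

passes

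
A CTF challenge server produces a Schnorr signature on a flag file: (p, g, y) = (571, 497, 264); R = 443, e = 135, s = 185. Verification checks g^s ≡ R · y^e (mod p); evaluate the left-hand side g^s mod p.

530

497^2 = 247009 ≡ 337
497^4 ≡ 337^2 = 113569 ≡ 511
497^8 ≡ 511^2 = 261121 ≡ 174
497^16 ≡ 174^2 = 30276 ≡ 13
497^32 ≡ 13^2 = 169
497^64 ≡ 169^2 = 28561 ≡ 11
497^128 ≡ 11^2 = 121
185 = 128 + 32 + 16 + 8 + 1, so 497^185 ≡ 121·169·13·174·497 ≡ 530 (mod 571)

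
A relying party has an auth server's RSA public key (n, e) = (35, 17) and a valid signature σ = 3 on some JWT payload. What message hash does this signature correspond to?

σ^17 mod 35 = 33

33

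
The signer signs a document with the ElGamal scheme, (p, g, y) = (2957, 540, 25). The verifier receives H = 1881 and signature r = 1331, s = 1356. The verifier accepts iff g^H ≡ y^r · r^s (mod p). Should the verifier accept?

reject

Left side g^H mod p:
Squares mod 2957: 540^1≡540, 540^2≡1814, 540^4≡2412, 540^8≡1325, 540^16≡2124, 540^32≡1951, 540^64≡742, 540^128≡562, 540^256≡2402, 540^512≡497, 540^1024≡1578
1881 = 1024 + 512 + 256 + 64 + 16 + 8 + 1, so 540^1881 ≡ 1578·497·2402·742·2124·1325·540 ≡ 144 (mod 2957)
Right side y^r · r^s mod p:
Squares mod 2957: 25^1≡25, 25^2≡625, 25^4≡301, 25^8≡1891, 25^16≡868, 25^32≡2346, 25^64≡739, 25^128≡2033, 25^256≡2160, 25^512≡2411, 25^1024≡2416
1331 = 1024 + 256 + 32 + 16 + 2 + 1, so 25^1331 ≡ 2416·2160·2346·868·625·25 ≡ 2755 (mod 2957)
Squares mod 2957: 1331^1≡1331, 1331^2≡318, 1331^4≡586, 1331^8≡384, 1331^16≡2563, 1331^32≡1472, 1331^64≡2260, 1331^128≡861, 1331^256≡2071, 1331^512≡1391, 1331^1024≡1003
1356 = 1024 + 256 + 64 + 8 + 4, so 1331^1356 ≡ 1003·2071·2260·384·586 ≡ 2411 (mod 2957)
2755·2411 = 6642305 ≡ 883 (mod 2957)
144 ≠ 883, so verification fails.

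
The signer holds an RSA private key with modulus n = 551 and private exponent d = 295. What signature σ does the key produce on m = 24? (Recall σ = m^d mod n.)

m^2 ≡ 24^2 = 576 ≡ 25
m^4 ≡ 25^2 = 625 ≡ 74
m^8 ≡ 74^2 = 5476 ≡ 517
m^16 ≡ 517^2 = 267289 ≡ 54
m^32 ≡ 54^2 = 2916 ≡ 161
m^64 ≡ 161^2 = 25921 ≡ 24
m^128 ≡ 24^2 = 576 ≡ 25
m^256 ≡ 25^2 = 625 ≡ 74
295 = 256 + 32 + 4 + 2 + 1, so m^295 ≡ 74·161·74·25·24 ≡ 111 (mod 551)

111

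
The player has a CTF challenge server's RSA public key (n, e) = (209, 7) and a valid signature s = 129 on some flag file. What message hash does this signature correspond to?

13

s^2 ≡ 129^2 = 16641 ≡ 130
s^4 ≡ 130^2 = 16900 ≡ 180
7 = 4 + 2 + 1, so s^7 ≡ 180·130·129 ≡ 13 (mod 209)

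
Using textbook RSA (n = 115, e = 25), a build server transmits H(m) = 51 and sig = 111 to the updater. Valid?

yes

Squares mod 115: sig^1≡111, sig^2≡16, sig^4≡26, sig^8≡101, sig^16≡81
25 = 16 + 8 + 1, so sig^25 ≡ 81·101·111 ≡ 51 (mod 115)
51 = H(m), so the signature checks out.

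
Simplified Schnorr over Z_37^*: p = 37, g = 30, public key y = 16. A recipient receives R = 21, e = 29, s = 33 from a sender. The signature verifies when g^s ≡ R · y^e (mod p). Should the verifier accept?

accept

g^s mod p:
30^2 = 900 ≡ 12
30^4 ≡ 12^2 = 144 ≡ 33
30^8 ≡ 33^2 = 1089 ≡ 16
30^16 ≡ 16^2 = 256 ≡ 34
30^32 ≡ 34^2 = 1156 ≡ 9
33 = 32 + 1, so 30^33 ≡ 9·30 ≡ 11 (mod 37)
R · y^e mod p:
16^2 = 256 ≡ 34
16^4 ≡ 34^2 = 1156 ≡ 9
16^8 ≡ 9^2 = 81 ≡ 7
16^16 ≡ 7^2 = 49 ≡ 12
29 = 16 + 8 + 4 + 1, so 16^29 ≡ 12·7·9·16 ≡ 34 (mod 37)
21·34 = 714 ≡ 11 (mod 37)
11 ≡ 11 (mod 37); signature holds.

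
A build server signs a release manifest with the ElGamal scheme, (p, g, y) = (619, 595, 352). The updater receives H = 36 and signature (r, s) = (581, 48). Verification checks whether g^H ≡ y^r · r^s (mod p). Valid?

yes

Left side g^H mod p:
595^36 mod 619 = 42
Right side y^r · r^s mod p:
352^581 mod 619 = 339
581^48 mod 619 = 526
339·526 = 178314 ≡ 42 (mod 619)
42 ≡ 42 (mod 619), so the signature is genuine.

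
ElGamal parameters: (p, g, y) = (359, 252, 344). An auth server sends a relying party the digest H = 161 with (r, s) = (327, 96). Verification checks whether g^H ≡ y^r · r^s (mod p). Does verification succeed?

Left side g^H mod p:
252^2 = 63504 ≡ 320
252^4 ≡ 320^2 = 102400 ≡ 85
252^8 ≡ 85^2 = 7225 ≡ 45
252^16 ≡ 45^2 = 2025 ≡ 230
252^32 ≡ 230^2 = 52900 ≡ 127
252^64 ≡ 127^2 = 16129 ≡ 333
252^128 ≡ 333^2 = 110889 ≡ 317
161 = 128 + 32 + 1, so 252^161 ≡ 317·127·252 ≡ 287 (mod 359)
Right side y^r · r^s mod p:
344^2 = 118336 ≡ 225
344^4 ≡ 225^2 = 50625 ≡ 6
344^8 ≡ 6^2 = 36
344^16 ≡ 36^2 = 1296 ≡ 219
344^32 ≡ 219^2 = 47961 ≡ 214
344^64 ≡ 214^2 = 45796 ≡ 203
344^128 ≡ 203^2 = 41209 ≡ 283
344^256 ≡ 283^2 = 80089 ≡ 32
327 = 256 + 64 + 4 + 2 + 1, so 344^327 ≡ 32·203·6·225·344 ≡ 62 (mod 359)
327^2 = 106929 ≡ 306
327^4 ≡ 306^2 = 93636 ≡ 296
327^8 ≡ 296^2 = 87616 ≡ 20
327^16 ≡ 20^2 = 400 ≡ 41
327^32 ≡ 41^2 = 1681 ≡ 245
327^64 ≡ 245^2 = 60025 ≡ 72
96 = 64 + 32, so 327^96 ≡ 72·245 ≡ 49 (mod 359)
62·49 = 3038 ≡ 166 (mod 359)
287 ≠ 166, so verification fails.

fails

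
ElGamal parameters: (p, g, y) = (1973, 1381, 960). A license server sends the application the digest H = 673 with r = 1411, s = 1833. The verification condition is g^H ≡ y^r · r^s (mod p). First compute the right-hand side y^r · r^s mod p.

960^2 = 921600 ≡ 209
960^4 ≡ 209^2 = 43681 ≡ 275
960^8 ≡ 275^2 = 75625 ≡ 651
960^16 ≡ 651^2 = 423801 ≡ 1579
960^32 ≡ 1579^2 = 2493241 ≡ 1342
960^64 ≡ 1342^2 = 1800964 ≡ 1588
960^128 ≡ 1588^2 = 2521744 ≡ 250
960^256 ≡ 250^2 = 62500 ≡ 1337
960^512 ≡ 1337^2 = 1787569 ≡ 31
960^1024 ≡ 31^2 = 961
1411 = 1024 + 256 + 128 + 2 + 1, so 960^1411 ≡ 961·1337·250·209·960 ≡ 1198 (mod 1973)
1411^2 = 1990921 ≡ 164
1411^4 ≡ 164^2 = 26896 ≡ 1247
1411^8 ≡ 1247^2 = 1555009 ≡ 285
1411^16 ≡ 285^2 = 81225 ≡ 332
1411^32 ≡ 332^2 = 110224 ≡ 1709
1411^64 ≡ 1709^2 = 2920681 ≡ 641
1411^128 ≡ 641^2 = 410881 ≡ 497
1411^256 ≡ 497^2 = 247009 ≡ 384
1411^512 ≡ 384^2 = 147456 ≡ 1454
1411^1024 ≡ 1454^2 = 2114116 ≡ 1033
1833 = 1024 + 512 + 256 + 32 + 8 + 1, so 1411^1833 ≡ 1033·1454·384·1709·285·1411 ≡ 361 (mod 1973)
y^r · r^s ≡ 1198·361 = 432478 ≡ 391 (mod 1973)

391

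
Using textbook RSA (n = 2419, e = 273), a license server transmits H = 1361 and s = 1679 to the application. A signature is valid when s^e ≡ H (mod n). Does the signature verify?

s^2 ≡ 1679^2 = 2819041 ≡ 906
s^4 ≡ 906^2 = 820836 ≡ 795
s^8 ≡ 795^2 = 632025 ≡ 666
s^16 ≡ 666^2 = 443556 ≡ 879
s^32 ≡ 879^2 = 772641 ≡ 980
s^64 ≡ 980^2 = 960400 ≡ 57
s^128 ≡ 57^2 = 3249 ≡ 830
s^256 ≡ 830^2 = 688900 ≡ 1904
273 = 256 + 16 + 1, so s^273 ≡ 1904·879·1679 ≡ 1361 (mod 2419)
Since 1361 equals the digest 1361, verification succeeds.

verifies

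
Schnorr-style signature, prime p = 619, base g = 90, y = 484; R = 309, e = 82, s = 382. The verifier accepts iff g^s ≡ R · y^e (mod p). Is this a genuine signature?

forged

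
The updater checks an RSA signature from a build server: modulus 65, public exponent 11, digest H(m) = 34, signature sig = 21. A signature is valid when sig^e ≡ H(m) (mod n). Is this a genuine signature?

sig^11 mod 65 = 31
31 ≠ 34, so verification fails.

forged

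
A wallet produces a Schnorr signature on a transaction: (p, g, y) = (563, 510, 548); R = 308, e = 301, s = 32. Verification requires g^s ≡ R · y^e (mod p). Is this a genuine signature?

g^s mod p:
510^2 = 260100 ≡ 557
510^4 ≡ 557^2 = 310249 ≡ 36
510^8 ≡ 36^2 = 1296 ≡ 170
510^16 ≡ 170^2 = 28900 ≡ 187
510^32 ≡ 187^2 = 34969 ≡ 63
R · y^e mod p:
548^2 = 300304 ≡ 225
548^4 ≡ 225^2 = 50625 ≡ 518
548^8 ≡ 518^2 = 268324 ≡ 336
548^16 ≡ 336^2 = 112896 ≡ 296
548^32 ≡ 296^2 = 87616 ≡ 351
548^64 ≡ 351^2 = 123201 ≡ 467
548^128 ≡ 467^2 = 218089 ≡ 208
548^256 ≡ 208^2 = 43264 ≡ 476
301 = 256 + 32 + 8 + 4 + 1, so 548^301 ≡ 476·351·336·518·548 ≡ 192 (mod 563)
308·192 = 59136 ≡ 21 (mod 563)
63 ≠ 21; the check fails.

forged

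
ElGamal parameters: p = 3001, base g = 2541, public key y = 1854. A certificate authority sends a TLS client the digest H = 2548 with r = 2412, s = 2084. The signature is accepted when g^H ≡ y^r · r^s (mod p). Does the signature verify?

Left side g^H mod p:
2541^2548 mod 3001 = 369
Right side y^r · r^s mod p:
1854^2412 mod 3001 = 2297
2412^2084 mod 3001 = 2425
2297·2425 = 5570225 ≡ 369 (mod 3001)
369 ≡ 369 (mod 3001), so the signature is genuine.

verifies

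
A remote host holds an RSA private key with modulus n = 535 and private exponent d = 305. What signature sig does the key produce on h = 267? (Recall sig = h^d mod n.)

47

h^2 ≡ 267^2 = 71289 ≡ 134
h^4 ≡ 134^2 = 17956 ≡ 301
h^8 ≡ 301^2 = 90601 ≡ 186
h^16 ≡ 186^2 = 34596 ≡ 356
h^32 ≡ 356^2 = 126736 ≡ 476
h^64 ≡ 476^2 = 226576 ≡ 271
h^128 ≡ 271^2 = 73441 ≡ 146
h^256 ≡ 146^2 = 21316 ≡ 451
305 = 256 + 32 + 16 + 1, so h^305 ≡ 451·476·356·267 ≡ 47 (mod 535)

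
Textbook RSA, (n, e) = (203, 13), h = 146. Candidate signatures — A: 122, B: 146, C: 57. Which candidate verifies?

B

Candidate A: Squares mod 203: 122^1≡122, 122^2≡65, 122^4≡165, 122^8≡23; 13 = 8 + 4 + 1, so 122^13 ≡ 23·165·122 ≡ 150 (mod 203)
Candidate B: Squares mod 203: 146^1≡146, 146^2≡1, 146^4≡1, 146^8≡1; 13 = 8 + 4 + 1, so 146^13 ≡ 1·1·146 ≡ 146 (mod 203)
  → matches h = 146
Candidate C: Squares mod 203: 57^1≡57, 57^2≡1, 57^4≡1, 57^8≡1; 13 = 8 + 4 + 1, so 57^13 ≡ 1·1·57 ≡ 57 (mod 203)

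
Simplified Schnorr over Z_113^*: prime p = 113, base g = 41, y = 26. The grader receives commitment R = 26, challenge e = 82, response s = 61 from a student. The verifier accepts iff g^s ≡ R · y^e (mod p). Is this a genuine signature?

genuine

g^s mod p:
41^2 = 1681 ≡ 99
41^4 ≡ 99^2 = 9801 ≡ 83
41^8 ≡ 83^2 = 6889 ≡ 109
41^16 ≡ 109^2 = 11881 ≡ 16
41^32 ≡ 16^2 = 256 ≡ 30
61 = 32 + 16 + 8 + 4 + 1, so 41^61 ≡ 30·16·109·83·41 ≡ 13 (mod 113)
R · y^e mod p:
26^2 = 676 ≡ 111
26^4 ≡ 111^2 = 12321 ≡ 4
26^8 ≡ 4^2 = 16
26^16 ≡ 16^2 = 256 ≡ 30
26^32 ≡ 30^2 = 900 ≡ 109
26^64 ≡ 109^2 = 11881 ≡ 16
82 = 64 + 16 + 2, so 26^82 ≡ 16·30·111 ≡ 57 (mod 113)
26·57 = 1482 ≡ 13 (mod 113)
13 ≡ 13 (mod 113); signature holds.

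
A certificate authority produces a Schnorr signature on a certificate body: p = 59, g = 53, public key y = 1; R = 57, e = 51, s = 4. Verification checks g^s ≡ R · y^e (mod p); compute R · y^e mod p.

57

1^2 = 1
1^4 ≡ 1^2 = 1
1^8 ≡ 1^2 = 1
1^16 ≡ 1^2 = 1
1^32 ≡ 1^2 = 1
51 = 32 + 16 + 2 + 1, so 1^51 ≡ 1·1·1·1 ≡ 1 (mod 59)
R · y^e ≡ 57·1 = 57 ≡ 57 (mod 59)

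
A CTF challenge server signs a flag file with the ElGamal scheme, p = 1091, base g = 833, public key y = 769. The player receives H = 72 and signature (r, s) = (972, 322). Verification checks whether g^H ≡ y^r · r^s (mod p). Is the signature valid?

Left side g^H mod p:
833^2 = 693889 ≡ 13
833^4 ≡ 13^2 = 169
833^8 ≡ 169^2 = 28561 ≡ 195
833^16 ≡ 195^2 = 38025 ≡ 931
833^32 ≡ 931^2 = 866761 ≡ 507
833^64 ≡ 507^2 = 257049 ≡ 664
72 = 64 + 8, so 833^72 ≡ 664·195 ≡ 742 (mod 1091)
Right side y^r · r^s mod p:
769^2 = 591361 ≡ 39
769^4 ≡ 39^2 = 1521 ≡ 430
769^8 ≡ 430^2 = 184900 ≡ 521
769^16 ≡ 521^2 = 271441 ≡ 873
769^32 ≡ 873^2 = 762129 ≡ 611
769^64 ≡ 611^2 = 373321 ≡ 199
769^128 ≡ 199^2 = 39601 ≡ 325
769^256 ≡ 325^2 = 105625 ≡ 889
769^512 ≡ 889^2 = 790321 ≡ 437
972 = 512 + 256 + 128 + 64 + 8 + 4, so 769^972 ≡ 437·889·325·199·521·430 ≡ 368 (mod 1091)
972^2 = 944784 ≡ 1069
972^4 ≡ 1069^2 = 1142761 ≡ 484
972^8 ≡ 484^2 = 234256 ≡ 782
972^16 ≡ 782^2 = 611524 ≡ 564
972^32 ≡ 564^2 = 318096 ≡ 615
972^64 ≡ 615^2 = 378225 ≡ 739
972^128 ≡ 739^2 = 546121 ≡ 621
972^256 ≡ 621^2 = 385641 ≡ 518
322 = 256 + 64 + 2, so 972^322 ≡ 518·739·1069 ≡ 876 (mod 1091)
368·876 = 322368 ≡ 523 (mod 1091)
742 ≠ 523, so verification fails.

invalid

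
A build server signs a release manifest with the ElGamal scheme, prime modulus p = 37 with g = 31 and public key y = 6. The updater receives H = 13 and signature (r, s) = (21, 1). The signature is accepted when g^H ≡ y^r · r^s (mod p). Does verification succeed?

fails

Left side g^H mod p:
31^2 = 961 ≡ 36
31^4 ≡ 36^2 = 1296 ≡ 1
31^8 ≡ 1^2 = 1
13 = 8 + 4 + 1, so 31^13 ≡ 1·1·31 ≡ 31 (mod 37)
Right side y^r · r^s mod p:
6^2 = 36
6^4 ≡ 36^2 = 1296 ≡ 1
6^8 ≡ 1^2 = 1
6^16 ≡ 1^2 = 1
21 = 16 + 4 + 1, so 6^21 ≡ 1·1·6 ≡ 6 (mod 37)
21^1 mod 37 = 21
6·21 = 126 ≡ 15 (mod 37)
31 ≠ 15, so verification fails.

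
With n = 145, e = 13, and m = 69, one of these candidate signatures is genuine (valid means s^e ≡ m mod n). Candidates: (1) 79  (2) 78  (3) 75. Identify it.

Candidate 1: Squares mod 145: 79^1≡79, 79^2≡6, 79^4≡36, 79^8≡136; 13 = 8 + 4 + 1, so 79^13 ≡ 136·36·79 ≡ 69 (mod 145)
  → matches m = 69
Candidate 2: Squares mod 145: 78^1≡78, 78^2≡139, 78^4≡36, 78^8≡136; 13 = 8 + 4 + 1, so 78^13 ≡ 136·36·78 ≡ 103 (mod 145)
Candidate 3: Squares mod 145: 75^1≡75, 75^2≡115, 75^4≡30, 75^8≡30; 13 = 8 + 4 + 1, so 75^13 ≡ 30·30·75 ≡ 75 (mod 145)

1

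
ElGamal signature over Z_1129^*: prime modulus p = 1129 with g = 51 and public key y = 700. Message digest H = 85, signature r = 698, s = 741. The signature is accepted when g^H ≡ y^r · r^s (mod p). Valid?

Left side g^H mod p:
51^2 = 2601 ≡ 343
51^4 ≡ 343^2 = 117649 ≡ 233
51^8 ≡ 233^2 = 54289 ≡ 97
51^16 ≡ 97^2 = 9409 ≡ 377
51^32 ≡ 377^2 = 142129 ≡ 1004
51^64 ≡ 1004^2 = 1008016 ≡ 948
85 = 64 + 16 + 4 + 1, so 51^85 ≡ 948·377·233·51 ≡ 1077 (mod 1129)
Right side y^r · r^s mod p:
700^2 = 490000 ≡ 14
700^4 ≡ 14^2 = 196
700^8 ≡ 196^2 = 38416 ≡ 30
700^16 ≡ 30^2 = 900
700^32 ≡ 900^2 = 810000 ≡ 507
700^64 ≡ 507^2 = 257049 ≡ 766
700^128 ≡ 766^2 = 586756 ≡ 805
700^256 ≡ 805^2 = 648025 ≡ 1108
700^512 ≡ 1108^2 = 1227664 ≡ 441
698 = 512 + 128 + 32 + 16 + 8 + 2, so 700^698 ≡ 441·805·507·900·30·14 ≡ 596 (mod 1129)
698^2 = 487204 ≡ 605
698^4 ≡ 605^2 = 366025 ≡ 229
698^8 ≡ 229^2 = 52441 ≡ 507
698^16 ≡ 507^2 = 257049 ≡ 766
698^32 ≡ 766^2 = 586756 ≡ 805
698^64 ≡ 805^2 = 648025 ≡ 1108
698^128 ≡ 1108^2 = 1227664 ≡ 441
698^256 ≡ 441^2 = 194481 ≡ 293
698^512 ≡ 293^2 = 85849 ≡ 45
741 = 512 + 128 + 64 + 32 + 4 + 1, so 698^741 ≡ 45·441·1108·805·229·698 ≡ 303 (mod 1129)
596·303 = 180588 ≡ 1077 (mod 1129)
1077 ≡ 1077 (mod 1129), so the signature is genuine.

yes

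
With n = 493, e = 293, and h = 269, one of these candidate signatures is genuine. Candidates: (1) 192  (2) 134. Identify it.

1

Candidate 1: 192^2 = 36864 ≡ 382; 192^4 ≡ 382^2 = 145924 ≡ 489; 192^8 ≡ 489^2 = 239121 ≡ 16; 192^16 ≡ 16^2 = 256; 192^32 ≡ 256^2 = 65536 ≡ 460; 192^64 ≡ 460^2 = 211600 ≡ 103; 192^128 ≡ 103^2 = 10609 ≡ 256; 192^256 ≡ 256^2 = 65536 ≡ 460; 293 = 256 + 32 + 4 + 1, so 192^293 ≡ 460·460·489·192 ≡ 269 (mod 493)
  → matches h = 269
Candidate 2: 134^2 = 17956 ≡ 208; 134^4 ≡ 208^2 = 43264 ≡ 373; 134^8 ≡ 373^2 = 139129 ≡ 103; 134^16 ≡ 103^2 = 10609 ≡ 256; 134^32 ≡ 256^2 = 65536 ≡ 460; 134^64 ≡ 460^2 = 211600 ≡ 103; 134^128 ≡ 103^2 = 10609 ≡ 256; 134^256 ≡ 256^2 = 65536 ≡ 460; 293 = 256 + 32 + 4 + 1, so 134^293 ≡ 460·460·373·134 ≡ 240 (mod 493)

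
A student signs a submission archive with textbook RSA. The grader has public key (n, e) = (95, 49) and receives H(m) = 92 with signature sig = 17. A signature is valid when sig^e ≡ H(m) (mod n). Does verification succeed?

passes

sig^49 mod 95 = 92
sig^49 mod 95 = 92 matches H(m).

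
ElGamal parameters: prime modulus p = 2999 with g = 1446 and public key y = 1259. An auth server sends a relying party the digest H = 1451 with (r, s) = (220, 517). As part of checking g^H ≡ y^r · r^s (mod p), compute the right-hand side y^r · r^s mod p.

Squares mod 2999: 1259^1≡1259, 1259^2≡1609, 1259^4≡744, 1259^8≡1720, 1259^16≡1386, 1259^32≡1636, 1259^64≡1388, 1259^128≡1186
220 = 128 + 64 + 16 + 8 + 4, so 1259^220 ≡ 1186·1388·1386·1720·744 ≡ 329 (mod 2999)
Squares mod 2999: 220^1≡220, 220^2≡416, 220^4≡2113, 220^8≡2257, 220^16≡1747, 220^32≡2026, 220^64≡2044, 220^128≡329, 220^256≡277, 220^512≡1754
517 = 512 + 4 + 1, so 220^517 ≡ 1754·2113·220 ≡ 2318 (mod 2999)
y^r · r^s ≡ 329·2318 = 762622 ≡ 876 (mod 2999)

876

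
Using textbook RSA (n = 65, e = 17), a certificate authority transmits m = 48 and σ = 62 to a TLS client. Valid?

no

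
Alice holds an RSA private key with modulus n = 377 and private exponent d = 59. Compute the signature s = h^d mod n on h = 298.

h^2 ≡ 298^2 = 88804 ≡ 209
h^4 ≡ 209^2 = 43681 ≡ 326
h^8 ≡ 326^2 = 106276 ≡ 339
h^16 ≡ 339^2 = 114921 ≡ 313
h^32 ≡ 313^2 = 97969 ≡ 326
59 = 32 + 16 + 8 + 2 + 1, so h^59 ≡ 326·313·339·209·298 ≡ 77 (mod 377)

77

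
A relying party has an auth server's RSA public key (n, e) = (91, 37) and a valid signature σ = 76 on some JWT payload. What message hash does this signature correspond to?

76

σ^37 mod 91 = 76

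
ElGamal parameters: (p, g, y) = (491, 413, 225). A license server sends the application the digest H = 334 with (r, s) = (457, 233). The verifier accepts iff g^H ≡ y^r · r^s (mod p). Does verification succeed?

fails

Left side g^H mod p:
413^2 = 170569 ≡ 192
413^4 ≡ 192^2 = 36864 ≡ 39
413^8 ≡ 39^2 = 1521 ≡ 48
413^16 ≡ 48^2 = 2304 ≡ 340
413^32 ≡ 340^2 = 115600 ≡ 215
413^64 ≡ 215^2 = 46225 ≡ 71
413^128 ≡ 71^2 = 5041 ≡ 131
413^256 ≡ 131^2 = 17161 ≡ 467
334 = 256 + 64 + 8 + 4 + 2, so 413^334 ≡ 467·71·48·39·192 ≡ 174 (mod 491)
Right side y^r · r^s mod p:
225^2 = 50625 ≡ 52
225^4 ≡ 52^2 = 2704 ≡ 249
225^8 ≡ 249^2 = 62001 ≡ 135
225^16 ≡ 135^2 = 18225 ≡ 58
225^32 ≡ 58^2 = 3364 ≡ 418
225^64 ≡ 418^2 = 174724 ≡ 419
225^128 ≡ 419^2 = 175561 ≡ 274
225^256 ≡ 274^2 = 75076 ≡ 444
457 = 256 + 128 + 64 + 8 + 1, so 225^457 ≡ 444·274·419·135·225 ≡ 303 (mod 491)
457^2 = 208849 ≡ 174
457^4 ≡ 174^2 = 30276 ≡ 325
457^8 ≡ 325^2 = 105625 ≡ 60
457^16 ≡ 60^2 = 3600 ≡ 163
457^32 ≡ 163^2 = 26569 ≡ 55
457^64 ≡ 55^2 = 3025 ≡ 79
457^128 ≡ 79^2 = 6241 ≡ 349
233 = 128 + 64 + 32 + 8 + 1, so 457^233 ≡ 349·79·55·60·457 ≡ 249 (mod 491)
303·249 = 75447 ≡ 324 (mod 491)
174 ≠ 324, so verification fails.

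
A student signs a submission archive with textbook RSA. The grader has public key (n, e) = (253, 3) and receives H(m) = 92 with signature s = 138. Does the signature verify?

s^3 mod 253 = 161
161 ≠ 92, so verification fails.

does not verify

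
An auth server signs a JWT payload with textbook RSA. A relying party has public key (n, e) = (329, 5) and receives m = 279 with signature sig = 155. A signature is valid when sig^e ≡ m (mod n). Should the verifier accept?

Squares mod 329: sig^1≡155, sig^2≡8, sig^4≡64
5 = 4 + 1, so sig^5 ≡ 64·155 ≡ 50 (mod 329)
50 ≠ 279, so verification fails.

reject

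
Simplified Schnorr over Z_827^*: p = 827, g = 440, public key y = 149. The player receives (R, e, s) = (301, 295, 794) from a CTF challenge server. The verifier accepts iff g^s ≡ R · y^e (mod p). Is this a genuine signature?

g^s mod p:
440^2 = 193600 ≡ 82
440^4 ≡ 82^2 = 6724 ≡ 108
440^8 ≡ 108^2 = 11664 ≡ 86
440^16 ≡ 86^2 = 7396 ≡ 780
440^32 ≡ 780^2 = 608400 ≡ 555
440^64 ≡ 555^2 = 308025 ≡ 381
440^128 ≡ 381^2 = 145161 ≡ 436
440^256 ≡ 436^2 = 190096 ≡ 713
440^512 ≡ 713^2 = 508369 ≡ 591
794 = 512 + 256 + 16 + 8 + 2, so 440^794 ≡ 591·713·780·86·82 ≡ 301 (mod 827)
R · y^e mod p:
149^2 = 22201 ≡ 699
149^4 ≡ 699^2 = 488601 ≡ 671
149^8 ≡ 671^2 = 450241 ≡ 353
149^16 ≡ 353^2 = 124609 ≡ 559
149^32 ≡ 559^2 = 312481 ≡ 702
149^64 ≡ 702^2 = 492804 ≡ 739
149^128 ≡ 739^2 = 546121 ≡ 301
149^256 ≡ 301^2 = 90601 ≡ 458
295 = 256 + 32 + 4 + 2 + 1, so 149^295 ≡ 458·702·671·699·149 ≡ 1 (mod 827)
301·1 = 301 ≡ 301 (mod 827)
301 ≡ 301 (mod 827); signature holds.

genuine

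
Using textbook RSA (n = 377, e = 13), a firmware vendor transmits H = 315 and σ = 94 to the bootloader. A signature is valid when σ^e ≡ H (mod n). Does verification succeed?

σ^2 ≡ 94^2 = 8836 ≡ 165
σ^4 ≡ 165^2 = 27225 ≡ 81
σ^8 ≡ 81^2 = 6561 ≡ 152
13 = 8 + 4 + 1, so σ^13 ≡ 152·81·94 ≡ 315 (mod 377)
σ^13 mod 377 = 315 matches H.

passes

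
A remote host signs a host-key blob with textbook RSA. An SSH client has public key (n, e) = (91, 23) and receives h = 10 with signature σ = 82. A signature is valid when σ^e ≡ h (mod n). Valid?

yes

σ^2 ≡ 82^2 = 6724 ≡ 81
σ^4 ≡ 81^2 = 6561 ≡ 9
σ^8 ≡ 9^2 = 81
σ^16 ≡ 81^2 = 6561 ≡ 9
23 = 16 + 4 + 2 + 1, so σ^23 ≡ 9·9·81·82 ≡ 10 (mod 91)
σ^23 mod 91 = 10 matches h.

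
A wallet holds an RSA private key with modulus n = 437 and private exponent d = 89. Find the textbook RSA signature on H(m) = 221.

(H(m))^89 mod 437 = 198

198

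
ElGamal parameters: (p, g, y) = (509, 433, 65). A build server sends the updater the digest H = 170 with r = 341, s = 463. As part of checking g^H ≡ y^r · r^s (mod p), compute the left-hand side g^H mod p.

492

433^2 = 187489 ≡ 177
433^4 ≡ 177^2 = 31329 ≡ 280
433^8 ≡ 280^2 = 78400 ≡ 14
433^16 ≡ 14^2 = 196
433^32 ≡ 196^2 = 38416 ≡ 241
433^64 ≡ 241^2 = 58081 ≡ 55
433^128 ≡ 55^2 = 3025 ≡ 480
170 = 128 + 32 + 8 + 2, so 433^170 ≡ 480·241·14·177 ≡ 492 (mod 509)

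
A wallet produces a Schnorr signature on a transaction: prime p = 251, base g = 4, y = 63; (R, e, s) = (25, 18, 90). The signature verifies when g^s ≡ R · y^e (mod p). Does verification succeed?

g^s mod p:
4^2 = 16
4^4 ≡ 16^2 = 256 ≡ 5
4^8 ≡ 5^2 = 25
4^16 ≡ 25^2 = 625 ≡ 123
4^32 ≡ 123^2 = 15129 ≡ 69
4^64 ≡ 69^2 = 4761 ≡ 243
90 = 64 + 16 + 8 + 2, so 4^90 ≡ 243·123·25·16 ≡ 219 (mod 251)
R · y^e mod p:
63^2 = 3969 ≡ 204
63^4 ≡ 204^2 = 41616 ≡ 201
63^8 ≡ 201^2 = 40401 ≡ 241
63^16 ≡ 241^2 = 58081 ≡ 100
18 = 16 + 2, so 63^18 ≡ 100·204 ≡ 69 (mod 251)
25·69 = 1725 ≡ 219 (mod 251)
219 ≡ 219 (mod 251); signature holds.

passes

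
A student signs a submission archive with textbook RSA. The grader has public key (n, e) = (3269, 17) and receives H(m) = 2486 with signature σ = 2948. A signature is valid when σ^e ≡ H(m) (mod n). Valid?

yes

σ^2 ≡ 2948^2 = 8690704 ≡ 1702
σ^4 ≡ 1702^2 = 2896804 ≡ 470
σ^8 ≡ 470^2 = 220900 ≡ 1877
σ^16 ≡ 1877^2 = 3523129 ≡ 2416
17 = 16 + 1, so σ^17 ≡ 2416·2948 ≡ 2486 (mod 3269)
2486 = H(m), so the signature checks out.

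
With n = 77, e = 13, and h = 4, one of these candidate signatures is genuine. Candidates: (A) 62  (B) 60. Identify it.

B

Candidate A: 62^2 = 3844 ≡ 71; 62^4 ≡ 71^2 = 5041 ≡ 36; 62^8 ≡ 36^2 = 1296 ≡ 64; 13 = 8 + 4 + 1, so 62^13 ≡ 64·36·62 ≡ 13 (mod 77)
Candidate B: 60^2 = 3600 ≡ 58; 60^4 ≡ 58^2 = 3364 ≡ 53; 60^8 ≡ 53^2 = 2809 ≡ 37; 13 = 8 + 4 + 1, so 60^13 ≡ 37·53·60 ≡ 4 (mod 77)
  → matches h = 4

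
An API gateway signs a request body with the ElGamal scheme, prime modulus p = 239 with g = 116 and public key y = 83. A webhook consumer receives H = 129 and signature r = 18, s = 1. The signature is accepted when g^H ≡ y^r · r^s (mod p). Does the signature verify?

Left side g^H mod p:
116^2 = 13456 ≡ 72
116^4 ≡ 72^2 = 5184 ≡ 165
116^8 ≡ 165^2 = 27225 ≡ 218
116^16 ≡ 218^2 = 47524 ≡ 202
116^32 ≡ 202^2 = 40804 ≡ 174
116^64 ≡ 174^2 = 30276 ≡ 162
116^128 ≡ 162^2 = 26244 ≡ 193
129 = 128 + 1, so 116^129 ≡ 193·116 ≡ 161 (mod 239)
Right side y^r · r^s mod p:
83^2 = 6889 ≡ 197
83^4 ≡ 197^2 = 38809 ≡ 91
83^8 ≡ 91^2 = 8281 ≡ 155
83^16 ≡ 155^2 = 24025 ≡ 125
18 = 16 + 2, so 83^18 ≡ 125·197 ≡ 8 (mod 239)
18^1 mod 239 = 18
8·18 = 144 ≡ 144 (mod 239)
161 ≠ 144, so verification fails.

does not verify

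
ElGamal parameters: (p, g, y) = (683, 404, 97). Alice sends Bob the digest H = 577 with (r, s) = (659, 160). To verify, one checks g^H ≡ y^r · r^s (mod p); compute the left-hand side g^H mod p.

404^2 = 163216 ≡ 662
404^4 ≡ 662^2 = 438244 ≡ 441
404^8 ≡ 441^2 = 194481 ≡ 509
404^16 ≡ 509^2 = 259081 ≡ 224
404^32 ≡ 224^2 = 50176 ≡ 317
404^64 ≡ 317^2 = 100489 ≡ 88
404^128 ≡ 88^2 = 7744 ≡ 231
404^256 ≡ 231^2 = 53361 ≡ 87
404^512 ≡ 87^2 = 7569 ≡ 56
577 = 512 + 64 + 1, so 404^577 ≡ 56·88·404 ≡ 650 (mod 683)

650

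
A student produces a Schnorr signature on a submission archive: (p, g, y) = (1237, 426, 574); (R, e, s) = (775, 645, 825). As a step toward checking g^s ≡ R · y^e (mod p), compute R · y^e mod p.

389

574^2 = 329476 ≡ 434
574^4 ≡ 434^2 = 188356 ≡ 332
574^8 ≡ 332^2 = 110224 ≡ 131
574^16 ≡ 131^2 = 17161 ≡ 1080
574^32 ≡ 1080^2 = 1166400 ≡ 1146
574^64 ≡ 1146^2 = 1313316 ≡ 859
574^128 ≡ 859^2 = 737881 ≡ 629
574^256 ≡ 629^2 = 395641 ≡ 1038
574^512 ≡ 1038^2 = 1077444 ≡ 17
645 = 512 + 128 + 4 + 1, so 574^645 ≡ 17·629·332·574 ≡ 125 (mod 1237)
R · y^e ≡ 775·125 = 96875 ≡ 389 (mod 1237)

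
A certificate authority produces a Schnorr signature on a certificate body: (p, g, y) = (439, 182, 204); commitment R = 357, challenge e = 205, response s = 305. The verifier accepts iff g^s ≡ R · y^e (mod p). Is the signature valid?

invalid

g^s mod p:
Squares mod 439: 182^1≡182, 182^2≡199, 182^4≡91, 182^8≡379, 182^16≡88, 182^32≡281, 182^64≡380, 182^128≡408, 182^256≡83
305 = 256 + 32 + 16 + 1, so 182^305 ≡ 83·281·88·182 ≡ 19 (mod 439)
R · y^e mod p:
Squares mod 439: 204^1≡204, 204^2≡350, 204^4≡19, 204^8≡361, 204^16≡377, 204^32≡332, 204^64≡35, 204^128≡347
205 = 128 + 64 + 8 + 4 + 1, so 204^205 ≡ 347·35·361·19·204 ≡ 51 (mod 439)
357·51 = 18207 ≡ 208 (mod 439)
19 ≠ 208; the check fails.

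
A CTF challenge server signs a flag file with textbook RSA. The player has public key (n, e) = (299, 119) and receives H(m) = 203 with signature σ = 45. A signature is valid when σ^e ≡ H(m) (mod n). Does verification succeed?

fails

Squares mod 299: σ^1≡45, σ^2≡231, σ^4≡139, σ^8≡185, σ^16≡139, σ^32≡185, σ^64≡139
119 = 64 + 32 + 16 + 4 + 2 + 1, so σ^119 ≡ 139·185·139·139·231·45 ≡ 206 (mod 299)
σ^119 mod 299 = 206, but H(m) = 203.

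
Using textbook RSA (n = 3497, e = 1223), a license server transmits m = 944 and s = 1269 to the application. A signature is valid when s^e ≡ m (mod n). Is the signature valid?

s^1223 mod 3497 = 2553
s^1223 mod 3497 = 2553, but m = 944.

invalid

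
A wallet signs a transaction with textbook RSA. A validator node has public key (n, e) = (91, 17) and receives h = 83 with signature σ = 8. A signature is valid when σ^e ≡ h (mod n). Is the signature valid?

σ^2 ≡ 8^2 = 64
σ^4 ≡ 64^2 = 4096 ≡ 1
σ^8 ≡ 1^2 = 1
σ^16 ≡ 1^2 = 1
17 = 16 + 1, so σ^17 ≡ 1·8 ≡ 8 (mod 91)
σ^17 mod 91 = 8, but h = 83.

invalid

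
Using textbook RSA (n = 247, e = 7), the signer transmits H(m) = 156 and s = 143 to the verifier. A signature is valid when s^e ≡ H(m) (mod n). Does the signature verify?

does not verify

s^2 ≡ 143^2 = 20449 ≡ 195
s^4 ≡ 195^2 = 38025 ≡ 234
7 = 4 + 2 + 1, so s^7 ≡ 234·195·143 ≡ 91 (mod 247)
91 ≠ 156, so verification fails.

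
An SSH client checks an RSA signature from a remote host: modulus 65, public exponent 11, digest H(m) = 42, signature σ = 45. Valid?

σ^2 ≡ 45^2 = 2025 ≡ 10
σ^4 ≡ 10^2 = 100 ≡ 35
σ^8 ≡ 35^2 = 1225 ≡ 55
11 = 8 + 2 + 1, so σ^11 ≡ 55·10·45 ≡ 50 (mod 65)
The recovered value 50 does not match the digest 42.

no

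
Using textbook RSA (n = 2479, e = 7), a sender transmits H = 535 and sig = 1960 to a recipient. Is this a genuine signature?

forged

sig^2 ≡ 1960^2 = 3841600 ≡ 1629
sig^4 ≡ 1629^2 = 2653641 ≡ 1111
7 = 4 + 2 + 1, so sig^7 ≡ 1111·1629·1960 ≡ 1997 (mod 2479)
The recovered value 1997 does not match the digest 535.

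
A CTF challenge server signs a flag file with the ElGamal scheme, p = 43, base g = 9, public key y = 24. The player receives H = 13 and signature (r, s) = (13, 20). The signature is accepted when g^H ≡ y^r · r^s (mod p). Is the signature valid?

valid

Left side g^H mod p:
9^2 = 81 ≡ 38
9^4 ≡ 38^2 = 1444 ≡ 25
9^8 ≡ 25^2 = 625 ≡ 23
13 = 8 + 4 + 1, so 9^13 ≡ 23·25·9 ≡ 15 (mod 43)
Right side y^r · r^s mod p:
24^2 = 576 ≡ 17
24^4 ≡ 17^2 = 289 ≡ 31
24^8 ≡ 31^2 = 961 ≡ 15
13 = 8 + 4 + 1, so 24^13 ≡ 15·31·24 ≡ 23 (mod 43)
13^2 = 169 ≡ 40
13^4 ≡ 40^2 = 1600 ≡ 9
13^8 ≡ 9^2 = 81 ≡ 38
13^16 ≡ 38^2 = 1444 ≡ 25
20 = 16 + 4, so 13^20 ≡ 25·9 ≡ 10 (mod 43)
23·10 = 230 ≡ 15 (mod 43)
15 ≡ 15 (mod 43), so the signature is genuine.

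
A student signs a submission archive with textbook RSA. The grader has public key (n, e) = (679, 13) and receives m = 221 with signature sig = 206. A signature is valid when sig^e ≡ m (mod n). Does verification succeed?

sig^2 ≡ 206^2 = 42436 ≡ 338
sig^4 ≡ 338^2 = 114244 ≡ 172
sig^8 ≡ 172^2 = 29584 ≡ 387
13 = 8 + 4 + 1, so sig^13 ≡ 387·172·206 ≡ 458 (mod 679)
458 ≠ 221, so verification fails.

fails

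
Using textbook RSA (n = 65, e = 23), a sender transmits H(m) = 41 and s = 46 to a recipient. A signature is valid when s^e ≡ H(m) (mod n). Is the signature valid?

valid

s^2 ≡ 46^2 = 2116 ≡ 36
s^4 ≡ 36^2 = 1296 ≡ 61
s^8 ≡ 61^2 = 3721 ≡ 16
s^16 ≡ 16^2 = 256 ≡ 61
23 = 16 + 4 + 2 + 1, so s^23 ≡ 61·61·36·46 ≡ 41 (mod 65)
Since 41 equals the digest 41, verification succeeds.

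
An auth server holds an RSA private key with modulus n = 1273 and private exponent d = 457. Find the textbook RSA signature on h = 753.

183

h^2 ≡ 753^2 = 567009 ≡ 524
h^4 ≡ 524^2 = 274576 ≡ 881
h^8 ≡ 881^2 = 776161 ≡ 904
h^16 ≡ 904^2 = 817216 ≡ 1223
h^32 ≡ 1223^2 = 1495729 ≡ 1227
h^64 ≡ 1227^2 = 1505529 ≡ 843
h^128 ≡ 843^2 = 710649 ≡ 315
h^256 ≡ 315^2 = 99225 ≡ 1204
457 = 256 + 128 + 64 + 8 + 1, so h^457 ≡ 1204·315·843·904·753 ≡ 183 (mod 1273)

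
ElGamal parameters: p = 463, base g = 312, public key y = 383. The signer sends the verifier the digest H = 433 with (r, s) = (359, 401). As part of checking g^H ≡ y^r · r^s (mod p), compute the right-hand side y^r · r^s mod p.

162

383^2 = 146689 ≡ 381
383^4 ≡ 381^2 = 145161 ≡ 242
383^8 ≡ 242^2 = 58564 ≡ 226
383^16 ≡ 226^2 = 51076 ≡ 146
383^32 ≡ 146^2 = 21316 ≡ 18
383^64 ≡ 18^2 = 324
383^128 ≡ 324^2 = 104976 ≡ 338
383^256 ≡ 338^2 = 114244 ≡ 346
359 = 256 + 64 + 32 + 4 + 2 + 1, so 383^359 ≡ 346·324·18·242·381·383 ≡ 338 (mod 463)
359^2 = 128881 ≡ 167
359^4 ≡ 167^2 = 27889 ≡ 109
359^8 ≡ 109^2 = 11881 ≡ 306
359^16 ≡ 306^2 = 93636 ≡ 110
359^32 ≡ 110^2 = 12100 ≡ 62
359^64 ≡ 62^2 = 3844 ≡ 140
359^128 ≡ 140^2 = 19600 ≡ 154
359^256 ≡ 154^2 = 23716 ≡ 103
401 = 256 + 128 + 16 + 1, so 359^401 ≡ 103·154·110·359 ≡ 458 (mod 463)
y^r · r^s ≡ 338·458 = 154804 ≡ 162 (mod 463)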